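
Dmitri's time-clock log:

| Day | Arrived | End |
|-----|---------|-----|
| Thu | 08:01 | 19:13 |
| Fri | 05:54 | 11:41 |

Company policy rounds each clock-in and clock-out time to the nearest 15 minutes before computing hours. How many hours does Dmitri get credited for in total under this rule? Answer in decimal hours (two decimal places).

Thu: in 08:01→08:00, out 19:13→19:15; 11 h 15 min
Fri: in 05:54→06:00, out 11:41→11:45; 5 h 45 min
Total credited: 17 h 0 min.

17.00 hours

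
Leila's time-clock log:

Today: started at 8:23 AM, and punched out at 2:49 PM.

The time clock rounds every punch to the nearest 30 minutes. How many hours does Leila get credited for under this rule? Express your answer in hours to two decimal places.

Today: in 8:23 AM→8:30 AM, out 2:49 PM→3:00 PM; 6 h 30 min

6.50 hours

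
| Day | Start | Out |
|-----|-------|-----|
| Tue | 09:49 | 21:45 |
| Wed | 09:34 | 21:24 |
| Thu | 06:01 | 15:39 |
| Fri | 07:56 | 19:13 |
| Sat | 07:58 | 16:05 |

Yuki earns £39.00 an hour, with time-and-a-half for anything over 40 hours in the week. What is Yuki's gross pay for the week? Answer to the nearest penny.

£2308.80

Tue: 09:49–21:45 = 11 h 56 min
Wed: 09:34–21:24 = 11 h 50 min
Thu: 06:01–15:39 = 9 h 38 min
Fri: 07:56–19:13 = 11 h 17 min
Sat: 07:58–16:05 = 8 h 7 min
Total worked: 52 h 48 min = 3168 min.
Regular 40 h 0 min = 2400 min at £39.00/h; overtime 12 h 48 min = 768 min at £58.50/h.
Pay = (2400 × £39.00 + 768 × £58.50) ÷ 60 = £2308.80.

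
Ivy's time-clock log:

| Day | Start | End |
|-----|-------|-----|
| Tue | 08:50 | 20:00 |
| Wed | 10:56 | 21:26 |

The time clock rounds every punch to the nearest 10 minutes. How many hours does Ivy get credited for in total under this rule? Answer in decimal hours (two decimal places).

Tue: in 08:50→08:50, out 20:00→20:00; 11 h 10 min
Wed: in 10:56→11:00, out 21:26→21:30; 10 h 30 min
Total credited: 21 h 40 min.

21.67 hours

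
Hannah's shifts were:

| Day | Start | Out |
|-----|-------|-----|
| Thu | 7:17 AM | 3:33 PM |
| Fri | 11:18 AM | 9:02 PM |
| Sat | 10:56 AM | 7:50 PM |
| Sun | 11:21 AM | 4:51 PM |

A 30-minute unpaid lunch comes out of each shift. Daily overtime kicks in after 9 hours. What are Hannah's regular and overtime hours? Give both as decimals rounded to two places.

Thu: 7:17 AM–3:33 PM = 8 h 16 min; less 30 min break → 7 h 46 min
Fri: 11:18 AM–9:02 PM = 9 h 44 min; less 30 min break → 9 h 14 min
Sat: 10:56 AM–7:50 PM = 8 h 54 min; less 30 min break → 8 h 24 min
Sun: 11:21 AM–4:51 PM = 5 h 30 min; less 30 min break → 5 h 0 min
Thu reg 7 h 46 min / OT 0 h 0 min; Fri reg 9 h 0 min / OT 0 h 14 min; Sat reg 8 h 24 min / OT 0 h 0 min; Sun reg 5 h 0 min / OT 0 h 0 min.
Totals: regular 30 h 10 min, overtime 0 h 14 min.

Regular 30.17 hours, overtime 0.23 hours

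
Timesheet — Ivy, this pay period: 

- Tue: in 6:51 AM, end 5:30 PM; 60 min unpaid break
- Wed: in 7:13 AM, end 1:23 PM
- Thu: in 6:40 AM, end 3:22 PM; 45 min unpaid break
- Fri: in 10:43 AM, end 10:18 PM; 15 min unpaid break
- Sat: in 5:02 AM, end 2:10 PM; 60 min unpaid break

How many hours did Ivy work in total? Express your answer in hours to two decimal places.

Tue: 6:51 AM–5:30 PM = 10 h 39 min; less 60 min break → 9 h 39 min
Wed: 7:13 AM–1:23 PM = 6 h 10 min
Thu: 6:40 AM–3:22 PM = 8 h 42 min; less 45 min break → 7 h 57 min
Fri: 10:43 AM–10:18 PM = 11 h 35 min; less 15 min break → 11 h 20 min
Sat: 5:02 AM–2:10 PM = 9 h 8 min; less 60 min break → 8 h 8 min
Total: 9 h 39 min + 6 h 10 min + 7 h 57 min + 11 h 20 min + 8 h 8 min = 43 h 14 min.

43.23 hours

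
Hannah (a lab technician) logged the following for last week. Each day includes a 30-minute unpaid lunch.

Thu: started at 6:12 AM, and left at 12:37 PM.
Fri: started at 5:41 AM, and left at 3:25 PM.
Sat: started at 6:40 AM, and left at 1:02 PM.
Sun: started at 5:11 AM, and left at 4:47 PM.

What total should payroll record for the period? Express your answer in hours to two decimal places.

32.12 hours

Thu: 6:12 AM–12:37 PM = 6 h 25 min; less 30 min break → 5 h 55 min
Fri: 5:41 AM–3:25 PM = 9 h 44 min; less 30 min break → 9 h 14 min
Sat: 6:40 AM–1:02 PM = 6 h 22 min; less 30 min break → 5 h 52 min
Sun: 5:11 AM–4:47 PM = 11 h 36 min; less 30 min break → 11 h 6 min
Total: 5 h 55 min + 9 h 14 min + 5 h 52 min + 11 h 6 min = 32 h 7 min.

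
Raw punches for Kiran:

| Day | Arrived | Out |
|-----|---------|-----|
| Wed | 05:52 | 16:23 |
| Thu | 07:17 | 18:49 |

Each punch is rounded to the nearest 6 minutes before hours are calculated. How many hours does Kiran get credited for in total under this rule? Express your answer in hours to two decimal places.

Wed: in 05:52→05:54, out 16:23→16:24; 10 h 30 min
Thu: in 07:17→07:18, out 18:49→18:48; 11 h 30 min
Total credited: 22 h 0 min.

22.00 hours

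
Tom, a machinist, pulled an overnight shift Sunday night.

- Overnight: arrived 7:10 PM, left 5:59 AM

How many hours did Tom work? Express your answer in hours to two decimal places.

10.82 hours

Overnight: 7:10 PM → midnight = 4 h 50 min; midnight → 5:59 AM = 5 h 59 min; span 10 h 49 min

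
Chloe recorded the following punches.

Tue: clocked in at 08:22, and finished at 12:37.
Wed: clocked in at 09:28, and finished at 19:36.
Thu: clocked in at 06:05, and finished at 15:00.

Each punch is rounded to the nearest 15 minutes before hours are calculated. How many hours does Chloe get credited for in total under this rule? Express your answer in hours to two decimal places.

23.25 hours

Tue: in 08:22→08:15, out 12:37→12:30; 4 h 15 min
Wed: in 09:28→09:30, out 19:36→19:30; 10 h 0 min
Thu: in 06:05→06:00, out 15:00→15:00; 9 h 0 min
Total credited: 23 h 15 min.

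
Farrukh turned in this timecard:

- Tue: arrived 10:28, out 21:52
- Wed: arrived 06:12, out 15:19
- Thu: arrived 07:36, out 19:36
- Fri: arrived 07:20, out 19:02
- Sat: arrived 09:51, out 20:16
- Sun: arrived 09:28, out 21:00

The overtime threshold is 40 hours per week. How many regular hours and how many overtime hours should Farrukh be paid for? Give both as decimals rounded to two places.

Tue: 10:28–21:52 = 11 h 24 min
Wed: 06:12–15:19 = 9 h 7 min
Thu: 07:36–19:36 = 12 h 0 min
Fri: 07:20–19:02 = 11 h 42 min
Sat: 09:51–20:16 = 10 h 25 min
Sun: 09:28–21:00 = 11 h 32 min
Total worked: 66 h 10 min = 66.17 h.
Threshold 40 h → overtime 26 h 10 min, regular 40 h 0 min.

Regular 40.00 hours, overtime 26.17 hours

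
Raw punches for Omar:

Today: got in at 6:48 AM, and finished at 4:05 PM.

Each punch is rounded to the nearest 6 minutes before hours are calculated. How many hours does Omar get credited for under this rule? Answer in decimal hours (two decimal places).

9.30 hours

Today: in 6:48 AM→6:48 AM, out 4:05 PM→4:06 PM; 9 h 18 min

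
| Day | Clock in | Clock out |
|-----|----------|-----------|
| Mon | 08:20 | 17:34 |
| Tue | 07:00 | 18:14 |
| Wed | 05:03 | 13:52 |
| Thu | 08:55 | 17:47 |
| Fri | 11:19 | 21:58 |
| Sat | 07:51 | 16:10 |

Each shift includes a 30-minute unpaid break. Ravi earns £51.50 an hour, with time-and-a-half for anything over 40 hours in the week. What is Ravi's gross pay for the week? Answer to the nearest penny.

£3150.51

Mon: 08:20–17:34 = 9 h 14 min; less 30 min break → 8 h 44 min
Tue: 07:00–18:14 = 11 h 14 min; less 30 min break → 10 h 44 min
Wed: 05:03–13:52 = 8 h 49 min; less 30 min break → 8 h 19 min
Thu: 08:55–17:47 = 8 h 52 min; less 30 min break → 8 h 22 min
Fri: 11:19–21:58 = 10 h 39 min; less 30 min break → 10 h 9 min
Sat: 07:51–16:10 = 8 h 19 min; less 30 min break → 7 h 49 min
Total worked: 54 h 7 min = 3247 min.
Regular 40 h 0 min = 2400 min at £51.50/h; overtime 14 h 7 min = 847 min at £77.25/h.
Pay = (2400 × £51.50 + 847 × £77.25) ÷ 60 = £3150.51.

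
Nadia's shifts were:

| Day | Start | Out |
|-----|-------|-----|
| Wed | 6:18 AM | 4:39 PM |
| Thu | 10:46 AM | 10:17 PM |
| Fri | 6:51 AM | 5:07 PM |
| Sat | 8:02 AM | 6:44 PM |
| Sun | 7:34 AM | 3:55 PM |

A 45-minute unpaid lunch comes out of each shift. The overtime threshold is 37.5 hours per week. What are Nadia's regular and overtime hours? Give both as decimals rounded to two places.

Wed: 6:18 AM–4:39 PM = 10 h 21 min; less 45 min break → 9 h 36 min
Thu: 10:46 AM–10:17 PM = 11 h 31 min; less 45 min break → 10 h 46 min
Fri: 6:51 AM–5:07 PM = 10 h 16 min; less 45 min break → 9 h 31 min
Sat: 8:02 AM–6:44 PM = 10 h 42 min; less 45 min break → 9 h 57 min
Sun: 7:34 AM–3:55 PM = 8 h 21 min; less 45 min break → 7 h 36 min
Total worked: 47 h 26 min = 47.43 h.
Threshold 37.5 h → overtime 9 h 56 min, regular 37 h 30 min.

Regular 37.50 hours, overtime 9.93 hours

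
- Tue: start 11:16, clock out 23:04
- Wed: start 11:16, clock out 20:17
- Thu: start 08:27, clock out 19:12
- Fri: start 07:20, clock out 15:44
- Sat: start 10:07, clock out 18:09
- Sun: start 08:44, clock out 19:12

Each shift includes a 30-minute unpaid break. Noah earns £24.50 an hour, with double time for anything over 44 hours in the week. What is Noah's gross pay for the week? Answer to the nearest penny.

£1639.87

Tue: 11:16–23:04 = 11 h 48 min; less 30 min break → 11 h 18 min
Wed: 11:16–20:17 = 9 h 1 min; less 30 min break → 8 h 31 min
Thu: 08:27–19:12 = 10 h 45 min; less 30 min break → 10 h 15 min
Fri: 07:20–15:44 = 8 h 24 min; less 30 min break → 7 h 54 min
Sat: 10:07–18:09 = 8 h 2 min; less 30 min break → 7 h 32 min
Sun: 08:44–19:12 = 10 h 28 min; less 30 min break → 9 h 58 min
Total worked: 55 h 28 min = 3328 min.
Regular 44 h 0 min = 2640 min at £24.50/h; overtime 11 h 28 min = 688 min at £49.00/h.
Pay = (2640 × £24.50 + 688 × £49.00) ÷ 60 = £1639.87.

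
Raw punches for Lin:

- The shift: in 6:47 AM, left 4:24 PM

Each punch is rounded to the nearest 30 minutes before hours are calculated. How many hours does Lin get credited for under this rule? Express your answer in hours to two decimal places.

The shift: in 6:47 AM→7:00 AM, out 4:24 PM→4:30 PM; 9 h 30 min

9.50 hours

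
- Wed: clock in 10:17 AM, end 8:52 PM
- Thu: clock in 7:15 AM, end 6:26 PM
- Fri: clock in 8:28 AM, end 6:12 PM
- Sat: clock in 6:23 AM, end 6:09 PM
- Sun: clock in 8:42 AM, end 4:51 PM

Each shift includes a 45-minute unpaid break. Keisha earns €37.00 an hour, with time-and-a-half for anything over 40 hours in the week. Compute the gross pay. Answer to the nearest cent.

€1905.50

Wed: 10:17 AM–8:52 PM = 10 h 35 min; less 45 min break → 9 h 50 min
Thu: 7:15 AM–6:26 PM = 11 h 11 min; less 45 min break → 10 h 26 min
Fri: 8:28 AM–6:12 PM = 9 h 44 min; less 45 min break → 8 h 59 min
Sat: 6:23 AM–6:09 PM = 11 h 46 min; less 45 min break → 11 h 1 min
Sun: 8:42 AM–4:51 PM = 8 h 9 min; less 45 min break → 7 h 24 min
Total worked: 47 h 40 min = 2860 min.
Regular 40 h 0 min = 2400 min at €37.00/h; overtime 7 h 40 min = 460 min at €55.50/h.
Pay = (2400 × €37.00 + 460 × €55.50) ÷ 60 = €1905.50.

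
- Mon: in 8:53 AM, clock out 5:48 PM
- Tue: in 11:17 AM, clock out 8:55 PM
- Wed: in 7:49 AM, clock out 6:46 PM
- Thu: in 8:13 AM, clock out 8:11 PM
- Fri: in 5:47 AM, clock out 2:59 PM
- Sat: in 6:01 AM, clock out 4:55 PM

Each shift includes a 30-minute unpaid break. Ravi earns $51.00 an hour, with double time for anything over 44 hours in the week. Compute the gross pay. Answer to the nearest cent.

Mon: 8:53 AM–5:48 PM = 8 h 55 min; less 30 min break → 8 h 25 min
Tue: 11:17 AM–8:55 PM = 9 h 38 min; less 30 min break → 9 h 8 min
Wed: 7:49 AM–6:46 PM = 10 h 57 min; less 30 min break → 10 h 27 min
Thu: 8:13 AM–8:11 PM = 11 h 58 min; less 30 min break → 11 h 28 min
Fri: 5:47 AM–2:59 PM = 9 h 12 min; less 30 min break → 8 h 42 min
Sat: 6:01 AM–4:55 PM = 10 h 54 min; less 30 min break → 10 h 24 min
Total worked: 58 h 34 min = 3514 min.
Regular 44 h 0 min = 2640 min at $51.00/h; overtime 14 h 34 min = 874 min at $102.00/h.
Pay = (2640 × $51.00 + 874 × $102.00) ÷ 60 = $3729.80.

$3729.80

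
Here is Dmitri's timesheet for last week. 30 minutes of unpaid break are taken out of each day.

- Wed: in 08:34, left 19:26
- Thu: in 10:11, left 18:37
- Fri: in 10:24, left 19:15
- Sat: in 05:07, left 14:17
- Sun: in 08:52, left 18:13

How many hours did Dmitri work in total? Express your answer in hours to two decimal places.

44.17 hours

Wed: 08:34–19:26 = 10 h 52 min; less 30 min break → 10 h 22 min
Thu: 10:11–18:37 = 8 h 26 min; less 30 min break → 7 h 56 min
Fri: 10:24–19:15 = 8 h 51 min; less 30 min break → 8 h 21 min
Sat: 05:07–14:17 = 9 h 10 min; less 30 min break → 8 h 40 min
Sun: 08:52–18:13 = 9 h 21 min; less 30 min break → 8 h 51 min
Total: 10 h 22 min + 7 h 56 min + 8 h 21 min + 8 h 40 min + 8 h 51 min = 44 h 10 min.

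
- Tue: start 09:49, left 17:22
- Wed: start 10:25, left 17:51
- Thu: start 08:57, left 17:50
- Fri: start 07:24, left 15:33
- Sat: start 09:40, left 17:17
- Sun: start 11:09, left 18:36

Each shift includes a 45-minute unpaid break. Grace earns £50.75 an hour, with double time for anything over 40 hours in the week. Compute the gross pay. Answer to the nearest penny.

Tue: 09:49–17:22 = 7 h 33 min; less 45 min break → 6 h 48 min
Wed: 10:25–17:51 = 7 h 26 min; less 45 min break → 6 h 41 min
Thu: 08:57–17:50 = 8 h 53 min; less 45 min break → 8 h 8 min
Fri: 07:24–15:33 = 8 h 9 min; less 45 min break → 7 h 24 min
Sat: 09:40–17:17 = 7 h 37 min; less 45 min break → 6 h 52 min
Sun: 11:09–18:36 = 7 h 27 min; less 45 min break → 6 h 42 min
Total worked: 42 h 35 min = 2555 min.
Regular 40 h 0 min = 2400 min at £50.75/h; overtime 2 h 35 min = 155 min at £101.50/h.
Pay = (2400 × £50.75 + 155 × £101.50) ÷ 60 = £2292.21.

£2292.21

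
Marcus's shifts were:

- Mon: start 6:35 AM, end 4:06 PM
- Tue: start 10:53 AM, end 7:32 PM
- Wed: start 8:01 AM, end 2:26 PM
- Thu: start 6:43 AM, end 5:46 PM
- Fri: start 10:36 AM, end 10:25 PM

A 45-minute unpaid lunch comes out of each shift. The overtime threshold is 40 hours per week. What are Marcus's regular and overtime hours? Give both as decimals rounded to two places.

Mon: 6:35 AM–4:06 PM = 9 h 31 min; less 45 min break → 8 h 46 min
Tue: 10:53 AM–7:32 PM = 8 h 39 min; less 45 min break → 7 h 54 min
Wed: 8:01 AM–2:26 PM = 6 h 25 min; less 45 min break → 5 h 40 min
Thu: 6:43 AM–5:46 PM = 11 h 3 min; less 45 min break → 10 h 18 min
Fri: 10:36 AM–10:25 PM = 11 h 49 min; less 45 min break → 11 h 4 min
Total worked: 43 h 42 min = 43.70 h.
Threshold 40 h → overtime 3 h 42 min, regular 40 h 0 min.

Regular 40.00 hours, overtime 3.70 hours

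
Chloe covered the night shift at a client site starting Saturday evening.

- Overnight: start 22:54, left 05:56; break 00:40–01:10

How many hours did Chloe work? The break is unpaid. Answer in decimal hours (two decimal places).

6.53 hours

Overnight: 22:54 → midnight = 1 h 6 min; midnight → 05:56 = 5 h 56 min; span 7 h 2 min; less 30 min break → 6 h 32 min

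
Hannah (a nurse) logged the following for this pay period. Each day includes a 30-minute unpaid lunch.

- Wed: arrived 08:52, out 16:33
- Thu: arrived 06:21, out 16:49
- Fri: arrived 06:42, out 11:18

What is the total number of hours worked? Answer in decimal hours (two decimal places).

21.25 hours

Wed: 08:52–16:33 = 7 h 41 min; less 30 min break → 7 h 11 min
Thu: 06:21–16:49 = 10 h 28 min; less 30 min break → 9 h 58 min
Fri: 06:42–11:18 = 4 h 36 min; less 30 min break → 4 h 6 min
Total: 7 h 11 min + 9 h 58 min + 4 h 6 min = 21 h 15 min.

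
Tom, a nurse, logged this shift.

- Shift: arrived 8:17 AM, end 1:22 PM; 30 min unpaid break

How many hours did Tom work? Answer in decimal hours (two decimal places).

4.58 hours

Shift: 8:17 AM–1:22 PM = 5 h 5 min; less 30 min break → 4 h 35 min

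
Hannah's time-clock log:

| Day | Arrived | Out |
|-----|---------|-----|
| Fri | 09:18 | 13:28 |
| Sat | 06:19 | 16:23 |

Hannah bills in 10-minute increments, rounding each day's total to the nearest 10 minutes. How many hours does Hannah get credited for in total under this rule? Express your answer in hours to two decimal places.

Fri: 09:18–13:28 = 4 h 10 min → rounds to 4 h 10 min
Sat: 06:19–16:23 = 10 h 4 min → rounds to 10 h 0 min
Total credited: 14 h 10 min.

14.17 hours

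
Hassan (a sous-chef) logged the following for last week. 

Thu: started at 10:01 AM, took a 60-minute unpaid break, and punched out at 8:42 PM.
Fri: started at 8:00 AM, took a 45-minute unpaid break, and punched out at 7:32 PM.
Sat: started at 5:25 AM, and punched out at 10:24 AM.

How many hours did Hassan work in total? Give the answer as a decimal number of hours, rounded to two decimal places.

25.45 hours

Thu: 10:01 AM–8:42 PM = 10 h 41 min; less 60 min break → 9 h 41 min
Fri: 8:00 AM–7:32 PM = 11 h 32 min; less 45 min break → 10 h 47 min
Sat: 5:25 AM–10:24 AM = 4 h 59 min
Total: 9 h 41 min + 10 h 47 min + 4 h 59 min = 25 h 27 min.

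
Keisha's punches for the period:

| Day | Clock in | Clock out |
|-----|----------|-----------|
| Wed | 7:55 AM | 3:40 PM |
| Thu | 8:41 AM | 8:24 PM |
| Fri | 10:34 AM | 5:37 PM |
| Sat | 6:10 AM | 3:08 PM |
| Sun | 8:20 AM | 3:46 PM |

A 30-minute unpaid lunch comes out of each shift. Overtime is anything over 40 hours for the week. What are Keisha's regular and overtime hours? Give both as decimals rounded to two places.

Regular 40.00 hours, overtime 0.42 hours

Wed: 7:55 AM–3:40 PM = 7 h 45 min; less 30 min break → 7 h 15 min
Thu: 8:41 AM–8:24 PM = 11 h 43 min; less 30 min break → 11 h 13 min
Fri: 10:34 AM–5:37 PM = 7 h 3 min; less 30 min break → 6 h 33 min
Sat: 6:10 AM–3:08 PM = 8 h 58 min; less 30 min break → 8 h 28 min
Sun: 8:20 AM–3:46 PM = 7 h 26 min; less 30 min break → 6 h 56 min
Total worked: 40 h 25 min = 40.42 h.
Threshold 40 h → overtime 0 h 25 min, regular 40 h 0 min.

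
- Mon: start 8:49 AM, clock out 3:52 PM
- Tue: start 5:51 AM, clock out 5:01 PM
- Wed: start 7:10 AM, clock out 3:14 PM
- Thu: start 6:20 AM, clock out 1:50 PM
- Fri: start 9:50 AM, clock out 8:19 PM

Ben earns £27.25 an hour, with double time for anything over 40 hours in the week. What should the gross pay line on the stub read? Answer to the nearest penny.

£1322.53

Mon: 8:49 AM–3:52 PM = 7 h 3 min
Tue: 5:51 AM–5:01 PM = 11 h 10 min
Wed: 7:10 AM–3:14 PM = 8 h 4 min
Thu: 6:20 AM–1:50 PM = 7 h 30 min
Fri: 9:50 AM–8:19 PM = 10 h 29 min
Total worked: 44 h 16 min = 2656 min.
Regular 40 h 0 min = 2400 min at £27.25/h; overtime 4 h 16 min = 256 min at £54.50/h.
Pay = (2400 × £27.25 + 256 × £54.50) ÷ 60 = £1322.53.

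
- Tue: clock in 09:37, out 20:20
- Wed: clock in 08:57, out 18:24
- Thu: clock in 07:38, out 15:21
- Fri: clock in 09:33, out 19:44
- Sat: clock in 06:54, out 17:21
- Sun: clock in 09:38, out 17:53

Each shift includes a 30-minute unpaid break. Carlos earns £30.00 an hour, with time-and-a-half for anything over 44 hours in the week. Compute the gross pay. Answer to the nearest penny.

Tue: 09:37–20:20 = 10 h 43 min; less 30 min break → 10 h 13 min
Wed: 08:57–18:24 = 9 h 27 min; less 30 min break → 8 h 57 min
Thu: 07:38–15:21 = 7 h 43 min; less 30 min break → 7 h 13 min
Fri: 09:33–19:44 = 10 h 11 min; less 30 min break → 9 h 41 min
Sat: 06:54–17:21 = 10 h 27 min; less 30 min break → 9 h 57 min
Sun: 09:38–17:53 = 8 h 15 min; less 30 min break → 7 h 45 min
Total worked: 53 h 46 min = 3226 min.
Regular 44 h 0 min = 2640 min at £30.00/h; overtime 9 h 46 min = 586 min at £45.00/h.
Pay = (2640 × £30.00 + 586 × £45.00) ÷ 60 = £1759.50.

£1759.50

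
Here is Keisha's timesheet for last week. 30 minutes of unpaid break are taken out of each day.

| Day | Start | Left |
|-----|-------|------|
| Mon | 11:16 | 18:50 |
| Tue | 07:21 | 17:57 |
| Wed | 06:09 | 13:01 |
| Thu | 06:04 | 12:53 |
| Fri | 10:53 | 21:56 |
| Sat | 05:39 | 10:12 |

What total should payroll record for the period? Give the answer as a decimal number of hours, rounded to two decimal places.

44.45 hours

Mon: 11:16–18:50 = 7 h 34 min; less 30 min break → 7 h 4 min
Tue: 07:21–17:57 = 10 h 36 min; less 30 min break → 10 h 6 min
Wed: 06:09–13:01 = 6 h 52 min; less 30 min break → 6 h 22 min
Thu: 06:04–12:53 = 6 h 49 min; less 30 min break → 6 h 19 min
Fri: 10:53–21:56 = 11 h 3 min; less 30 min break → 10 h 33 min
Sat: 05:39–10:12 = 4 h 33 min; less 30 min break → 4 h 3 min
Total: 7 h 4 min + 10 h 6 min + 6 h 22 min + 6 h 19 min + 10 h 33 min + 4 h 3 min = 44 h 27 min.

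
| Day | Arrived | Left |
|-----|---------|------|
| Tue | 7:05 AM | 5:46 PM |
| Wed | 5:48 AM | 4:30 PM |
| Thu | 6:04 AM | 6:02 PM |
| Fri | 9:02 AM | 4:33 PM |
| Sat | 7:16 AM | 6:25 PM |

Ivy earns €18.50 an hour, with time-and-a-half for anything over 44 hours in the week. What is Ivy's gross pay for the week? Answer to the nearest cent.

€1036.46

Tue: 7:05 AM–5:46 PM = 10 h 41 min
Wed: 5:48 AM–4:30 PM = 10 h 42 min
Thu: 6:04 AM–6:02 PM = 11 h 58 min
Fri: 9:02 AM–4:33 PM = 7 h 31 min
Sat: 7:16 AM–6:25 PM = 11 h 9 min
Total worked: 52 h 1 min = 3121 min.
Regular 44 h 0 min = 2640 min at €18.50/h; overtime 8 h 1 min = 481 min at €27.75/h.
Pay = (2640 × €18.50 + 481 × €27.75) ÷ 60 = €1036.46.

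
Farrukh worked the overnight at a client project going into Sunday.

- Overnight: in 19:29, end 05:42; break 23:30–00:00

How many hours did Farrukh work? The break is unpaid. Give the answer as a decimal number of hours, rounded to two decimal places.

9.72 hours

Overnight: 19:29 → midnight = 4 h 31 min; midnight → 05:42 = 5 h 42 min; span 10 h 13 min; less 30 min break → 9 h 43 min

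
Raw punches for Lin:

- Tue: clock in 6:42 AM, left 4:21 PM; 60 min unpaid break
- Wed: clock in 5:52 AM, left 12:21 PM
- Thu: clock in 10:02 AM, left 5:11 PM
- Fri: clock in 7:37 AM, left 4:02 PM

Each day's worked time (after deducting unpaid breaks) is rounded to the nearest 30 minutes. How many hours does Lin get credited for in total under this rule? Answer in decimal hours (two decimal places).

30.50 hours

Tue: 6:42 AM–4:21 PM = 9 h 39 min − 60 min = 8 h 39 min → rounds to 8 h 30 min
Wed: 5:52 AM–12:21 PM = 6 h 29 min → rounds to 6 h 30 min
Thu: 10:02 AM–5:11 PM = 7 h 9 min → rounds to 7 h 0 min
Fri: 7:37 AM–4:02 PM = 8 h 25 min → rounds to 8 h 30 min
Total credited: 30 h 30 min.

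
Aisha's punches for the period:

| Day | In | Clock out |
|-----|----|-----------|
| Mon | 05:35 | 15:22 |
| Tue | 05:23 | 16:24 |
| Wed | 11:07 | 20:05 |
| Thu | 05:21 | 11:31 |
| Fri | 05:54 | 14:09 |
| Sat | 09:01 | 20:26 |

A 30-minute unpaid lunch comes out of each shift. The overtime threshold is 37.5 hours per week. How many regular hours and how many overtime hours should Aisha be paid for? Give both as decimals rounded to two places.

Regular 37.50 hours, overtime 15.10 hours

Mon: 05:35–15:22 = 9 h 47 min; less 30 min break → 9 h 17 min
Tue: 05:23–16:24 = 11 h 1 min; less 30 min break → 10 h 31 min
Wed: 11:07–20:05 = 8 h 58 min; less 30 min break → 8 h 28 min
Thu: 05:21–11:31 = 6 h 10 min; less 30 min break → 5 h 40 min
Fri: 05:54–14:09 = 8 h 15 min; less 30 min break → 7 h 45 min
Sat: 09:01–20:26 = 11 h 25 min; less 30 min break → 10 h 55 min
Total worked: 52 h 36 min = 52.60 h.
Threshold 37.5 h → overtime 15 h 6 min, regular 37 h 30 min.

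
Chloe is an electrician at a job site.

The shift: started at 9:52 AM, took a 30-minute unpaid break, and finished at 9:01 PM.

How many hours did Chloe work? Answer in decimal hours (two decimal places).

The shift: 9:52 AM–9:01 PM = 11 h 9 min; less 30 min break → 10 h 39 min

10.65 hours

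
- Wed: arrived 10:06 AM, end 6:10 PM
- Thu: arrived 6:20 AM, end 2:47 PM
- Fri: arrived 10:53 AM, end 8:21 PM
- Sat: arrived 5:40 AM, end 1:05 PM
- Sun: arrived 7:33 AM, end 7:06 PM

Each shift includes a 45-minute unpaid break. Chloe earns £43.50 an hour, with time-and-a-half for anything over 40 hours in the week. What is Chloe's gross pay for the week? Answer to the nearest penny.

Wed: 10:06 AM–6:10 PM = 8 h 4 min; less 45 min break → 7 h 19 min
Thu: 6:20 AM–2:47 PM = 8 h 27 min; less 45 min break → 7 h 42 min
Fri: 10:53 AM–8:21 PM = 9 h 28 min; less 45 min break → 8 h 43 min
Sat: 5:40 AM–1:05 PM = 7 h 25 min; less 45 min break → 6 h 40 min
Sun: 7:33 AM–7:06 PM = 11 h 33 min; less 45 min break → 10 h 48 min
Total worked: 41 h 12 min = 2472 min.
Regular 40 h 0 min = 2400 min at £43.50/h; overtime 1 h 12 min = 72 min at £65.25/h.
Pay = (2400 × £43.50 + 72 × £65.25) ÷ 60 = £1818.30.

£1818.30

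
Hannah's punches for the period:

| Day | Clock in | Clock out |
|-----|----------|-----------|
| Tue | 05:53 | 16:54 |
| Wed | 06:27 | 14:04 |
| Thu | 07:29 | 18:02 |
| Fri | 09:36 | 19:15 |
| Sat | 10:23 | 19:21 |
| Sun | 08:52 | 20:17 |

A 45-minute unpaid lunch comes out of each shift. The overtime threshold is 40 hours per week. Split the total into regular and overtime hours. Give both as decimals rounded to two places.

Regular 40.00 hours, overtime 14.72 hours

Tue: 05:53–16:54 = 11 h 1 min; less 45 min break → 10 h 16 min
Wed: 06:27–14:04 = 7 h 37 min; less 45 min break → 6 h 52 min
Thu: 07:29–18:02 = 10 h 33 min; less 45 min break → 9 h 48 min
Fri: 09:36–19:15 = 9 h 39 min; less 45 min break → 8 h 54 min
Sat: 10:23–19:21 = 8 h 58 min; less 45 min break → 8 h 13 min
Sun: 08:52–20:17 = 11 h 25 min; less 45 min break → 10 h 40 min
Total worked: 54 h 43 min = 54.72 h.
Threshold 40 h → overtime 14 h 43 min, regular 40 h 0 min.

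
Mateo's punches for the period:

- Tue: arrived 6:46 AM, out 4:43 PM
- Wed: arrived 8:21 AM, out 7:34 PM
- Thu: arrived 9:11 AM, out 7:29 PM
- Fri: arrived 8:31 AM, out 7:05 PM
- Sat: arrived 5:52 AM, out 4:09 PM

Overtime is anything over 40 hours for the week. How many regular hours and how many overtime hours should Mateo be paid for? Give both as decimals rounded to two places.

Regular 40.00 hours, overtime 12.32 hours

Tue: 6:46 AM–4:43 PM = 9 h 57 min
Wed: 8:21 AM–7:34 PM = 11 h 13 min
Thu: 9:11 AM–7:29 PM = 10 h 18 min
Fri: 8:31 AM–7:05 PM = 10 h 34 min
Sat: 5:52 AM–4:09 PM = 10 h 17 min
Total worked: 52 h 19 min = 52.32 h.
Threshold 40 h → overtime 12 h 19 min, regular 40 h 0 min.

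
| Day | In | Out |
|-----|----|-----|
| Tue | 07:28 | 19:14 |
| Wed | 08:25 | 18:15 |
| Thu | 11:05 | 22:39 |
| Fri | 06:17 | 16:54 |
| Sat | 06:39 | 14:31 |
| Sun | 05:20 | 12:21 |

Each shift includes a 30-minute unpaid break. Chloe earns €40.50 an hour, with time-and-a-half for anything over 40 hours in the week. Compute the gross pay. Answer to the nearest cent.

€2571.75

Tue: 07:28–19:14 = 11 h 46 min; less 30 min break → 11 h 16 min
Wed: 08:25–18:15 = 9 h 50 min; less 30 min break → 9 h 20 min
Thu: 11:05–22:39 = 11 h 34 min; less 30 min break → 11 h 4 min
Fri: 06:17–16:54 = 10 h 37 min; less 30 min break → 10 h 7 min
Sat: 06:39–14:31 = 7 h 52 min; less 30 min break → 7 h 22 min
Sun: 05:20–12:21 = 7 h 1 min; less 30 min break → 6 h 31 min
Total worked: 55 h 40 min = 3340 min.
Regular 40 h 0 min = 2400 min at €40.50/h; overtime 15 h 40 min = 940 min at €60.75/h.
Pay = (2400 × €40.50 + 940 × €60.75) ÷ 60 = €2571.75.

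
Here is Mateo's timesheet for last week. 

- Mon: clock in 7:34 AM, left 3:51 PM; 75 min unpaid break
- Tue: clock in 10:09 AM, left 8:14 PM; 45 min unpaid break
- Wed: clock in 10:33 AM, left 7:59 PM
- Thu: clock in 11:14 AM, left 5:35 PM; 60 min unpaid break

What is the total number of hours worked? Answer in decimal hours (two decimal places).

Mon: 7:34 AM–3:51 PM = 8 h 17 min; less 75 min break → 7 h 2 min
Tue: 10:09 AM–8:14 PM = 10 h 5 min; less 45 min break → 9 h 20 min
Wed: 10:33 AM–7:59 PM = 9 h 26 min
Thu: 11:14 AM–5:35 PM = 6 h 21 min; less 60 min break → 5 h 21 min
Total: 7 h 2 min + 9 h 20 min + 9 h 26 min + 5 h 21 min = 31 h 9 min.

31.15 hours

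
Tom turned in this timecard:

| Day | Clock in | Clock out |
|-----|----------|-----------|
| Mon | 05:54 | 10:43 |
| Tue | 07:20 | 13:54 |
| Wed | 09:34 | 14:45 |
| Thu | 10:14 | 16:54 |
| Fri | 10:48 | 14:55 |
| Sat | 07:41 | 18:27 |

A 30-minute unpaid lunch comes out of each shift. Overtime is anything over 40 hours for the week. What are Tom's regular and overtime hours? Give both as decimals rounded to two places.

Mon: 05:54–10:43 = 4 h 49 min; less 30 min break → 4 h 19 min
Tue: 07:20–13:54 = 6 h 34 min; less 30 min break → 6 h 4 min
Wed: 09:34–14:45 = 5 h 11 min; less 30 min break → 4 h 41 min
Thu: 10:14–16:54 = 6 h 40 min; less 30 min break → 6 h 10 min
Fri: 10:48–14:55 = 4 h 7 min; less 30 min break → 3 h 37 min
Sat: 07:41–18:27 = 10 h 46 min; less 30 min break → 10 h 16 min
Total worked: 35 h 7 min = 35.12 h.
Threshold 40 h → overtime 0 h 0 min, regular 35 h 7 min.

Regular 35.12 hours, overtime 0.00 hours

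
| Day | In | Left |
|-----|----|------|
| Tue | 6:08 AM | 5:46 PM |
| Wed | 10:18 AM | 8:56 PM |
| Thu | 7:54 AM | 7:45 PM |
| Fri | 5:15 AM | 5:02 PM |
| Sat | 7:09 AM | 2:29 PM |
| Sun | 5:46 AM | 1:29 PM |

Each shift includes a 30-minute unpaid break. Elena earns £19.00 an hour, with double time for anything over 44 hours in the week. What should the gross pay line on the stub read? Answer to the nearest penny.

£1366.10

Tue: 6:08 AM–5:46 PM = 11 h 38 min; less 30 min break → 11 h 8 min
Wed: 10:18 AM–8:56 PM = 10 h 38 min; less 30 min break → 10 h 8 min
Thu: 7:54 AM–7:45 PM = 11 h 51 min; less 30 min break → 11 h 21 min
Fri: 5:15 AM–5:02 PM = 11 h 47 min; less 30 min break → 11 h 17 min
Sat: 7:09 AM–2:29 PM = 7 h 20 min; less 30 min break → 6 h 50 min
Sun: 5:46 AM–1:29 PM = 7 h 43 min; less 30 min break → 7 h 13 min
Total worked: 57 h 57 min = 3477 min.
Regular 44 h 0 min = 2640 min at £19.00/h; overtime 13 h 57 min = 837 min at £38.00/h.
Pay = (2640 × £19.00 + 837 × £38.00) ÷ 60 = £1366.10.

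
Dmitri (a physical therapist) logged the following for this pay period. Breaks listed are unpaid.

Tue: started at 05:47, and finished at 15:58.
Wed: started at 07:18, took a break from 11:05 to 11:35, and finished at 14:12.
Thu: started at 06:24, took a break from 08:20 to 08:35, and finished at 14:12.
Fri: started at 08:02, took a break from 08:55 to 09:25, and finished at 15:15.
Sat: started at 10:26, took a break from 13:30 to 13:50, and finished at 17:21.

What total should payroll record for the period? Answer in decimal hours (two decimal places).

37.43 hours

Tue: 05:47–15:58 = 10 h 11 min
Wed: 07:18–14:12 = 6 h 54 min; less 30 min break → 6 h 24 min
Thu: 06:24–14:12 = 7 h 48 min; less 15 min break → 7 h 33 min
Fri: 08:02–15:15 = 7 h 13 min; less 30 min break → 6 h 43 min
Sat: 10:26–17:21 = 6 h 55 min; less 20 min break → 6 h 35 min
Total: 10 h 11 min + 6 h 24 min + 7 h 33 min + 6 h 43 min + 6 h 35 min = 37 h 26 min.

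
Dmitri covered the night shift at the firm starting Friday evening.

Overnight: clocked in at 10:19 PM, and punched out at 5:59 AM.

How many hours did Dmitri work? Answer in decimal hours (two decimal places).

Overnight: 10:19 PM → midnight = 1 h 41 min; midnight → 5:59 AM = 5 h 59 min; span 7 h 40 min

7.67 hours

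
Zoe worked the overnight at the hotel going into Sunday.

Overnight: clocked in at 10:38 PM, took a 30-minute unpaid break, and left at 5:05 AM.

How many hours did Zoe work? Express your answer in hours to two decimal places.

5.95 hours

Overnight: 10:38 PM → midnight = 1 h 22 min; midnight → 5:05 AM = 5 h 5 min; span 6 h 27 min; less 30 min break → 5 h 57 min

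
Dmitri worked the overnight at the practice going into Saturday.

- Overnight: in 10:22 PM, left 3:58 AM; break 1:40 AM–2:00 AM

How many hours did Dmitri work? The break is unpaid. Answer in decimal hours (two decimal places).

5.27 hours

Overnight: 10:22 PM → midnight = 1 h 38 min; midnight → 3:58 AM = 3 h 58 min; span 5 h 36 min; less 20 min break → 5 h 16 min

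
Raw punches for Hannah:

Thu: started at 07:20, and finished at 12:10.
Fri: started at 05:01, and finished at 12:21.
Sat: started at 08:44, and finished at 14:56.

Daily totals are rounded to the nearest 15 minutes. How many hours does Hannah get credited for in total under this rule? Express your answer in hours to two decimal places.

18.25 hours

Thu: 07:20–12:10 = 4 h 50 min → rounds to 4 h 45 min
Fri: 05:01–12:21 = 7 h 20 min → rounds to 7 h 15 min
Sat: 08:44–14:56 = 6 h 12 min → rounds to 6 h 15 min
Total credited: 18 h 15 min.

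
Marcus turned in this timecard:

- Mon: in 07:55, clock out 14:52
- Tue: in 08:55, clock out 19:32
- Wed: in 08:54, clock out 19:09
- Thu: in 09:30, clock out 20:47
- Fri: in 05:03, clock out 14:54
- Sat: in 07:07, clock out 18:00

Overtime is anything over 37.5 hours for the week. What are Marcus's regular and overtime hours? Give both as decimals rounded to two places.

Mon: 07:55–14:52 = 6 h 57 min
Tue: 08:55–19:32 = 10 h 37 min
Wed: 08:54–19:09 = 10 h 15 min
Thu: 09:30–20:47 = 11 h 17 min
Fri: 05:03–14:54 = 9 h 51 min
Sat: 07:07–18:00 = 10 h 53 min
Total worked: 59 h 50 min = 59.83 h.
Threshold 37.5 h → overtime 22 h 20 min, regular 37 h 30 min.

Regular 37.50 hours, overtime 22.33 hours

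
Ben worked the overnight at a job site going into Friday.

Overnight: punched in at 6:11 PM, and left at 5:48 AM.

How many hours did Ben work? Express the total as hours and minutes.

11 h 37 min

Overnight: 6:11 PM → midnight = 5 h 49 min; midnight → 5:48 AM = 5 h 48 min; span 11 h 37 min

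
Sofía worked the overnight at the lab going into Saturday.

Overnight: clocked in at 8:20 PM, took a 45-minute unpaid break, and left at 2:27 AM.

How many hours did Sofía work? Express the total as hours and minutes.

Overnight: 8:20 PM → midnight = 3 h 40 min; midnight → 2:27 AM = 2 h 27 min; span 6 h 7 min; less 45 min break → 5 h 22 min

5 h 22 min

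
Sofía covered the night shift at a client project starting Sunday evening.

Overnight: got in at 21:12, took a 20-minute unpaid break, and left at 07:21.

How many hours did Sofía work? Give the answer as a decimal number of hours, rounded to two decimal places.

9.82 hours

Overnight: 21:12 → midnight = 2 h 48 min; midnight → 07:21 = 7 h 21 min; span 10 h 9 min; less 20 min break → 9 h 49 min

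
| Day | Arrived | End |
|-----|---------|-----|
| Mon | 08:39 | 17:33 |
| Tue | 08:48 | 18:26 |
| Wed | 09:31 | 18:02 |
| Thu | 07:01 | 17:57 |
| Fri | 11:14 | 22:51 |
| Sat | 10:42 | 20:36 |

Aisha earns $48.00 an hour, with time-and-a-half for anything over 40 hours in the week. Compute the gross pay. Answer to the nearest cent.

$3324.00

Mon: 08:39–17:33 = 8 h 54 min
Tue: 08:48–18:26 = 9 h 38 min
Wed: 09:31–18:02 = 8 h 31 min
Thu: 07:01–17:57 = 10 h 56 min
Fri: 11:14–22:51 = 11 h 37 min
Sat: 10:42–20:36 = 9 h 54 min
Total worked: 59 h 30 min = 3570 min.
Regular 40 h 0 min = 2400 min at $48.00/h; overtime 19 h 30 min = 1170 min at $72.00/h.
Pay = (2400 × $48.00 + 1170 × $72.00) ÷ 60 = $3324.00.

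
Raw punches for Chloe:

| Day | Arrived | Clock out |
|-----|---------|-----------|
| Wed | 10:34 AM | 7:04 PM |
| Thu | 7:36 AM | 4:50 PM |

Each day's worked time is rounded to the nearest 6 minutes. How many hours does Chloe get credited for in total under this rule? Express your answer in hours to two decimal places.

Wed: 10:34 AM–7:04 PM = 8 h 30 min → rounds to 8 h 30 min
Thu: 7:36 AM–4:50 PM = 9 h 14 min → rounds to 9 h 12 min
Total credited: 17 h 42 min.

17.70 hours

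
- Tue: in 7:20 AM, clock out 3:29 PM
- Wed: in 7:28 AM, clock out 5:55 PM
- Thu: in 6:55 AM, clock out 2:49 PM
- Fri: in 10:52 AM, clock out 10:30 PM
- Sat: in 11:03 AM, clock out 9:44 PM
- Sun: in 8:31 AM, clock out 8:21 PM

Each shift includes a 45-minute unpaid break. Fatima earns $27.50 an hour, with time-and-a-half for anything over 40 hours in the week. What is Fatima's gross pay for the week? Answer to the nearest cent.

$1766.19

Tue: 7:20 AM–3:29 PM = 8 h 9 min; less 45 min break → 7 h 24 min
Wed: 7:28 AM–5:55 PM = 10 h 27 min; less 45 min break → 9 h 42 min
Thu: 6:55 AM–2:49 PM = 7 h 54 min; less 45 min break → 7 h 9 min
Fri: 10:52 AM–10:30 PM = 11 h 38 min; less 45 min break → 10 h 53 min
Sat: 11:03 AM–9:44 PM = 10 h 41 min; less 45 min break → 9 h 56 min
Sun: 8:31 AM–8:21 PM = 11 h 50 min; less 45 min break → 11 h 5 min
Total worked: 56 h 9 min = 3369 min.
Regular 40 h 0 min = 2400 min at $27.50/h; overtime 16 h 9 min = 969 min at $41.25/h.
Pay = (2400 × $27.50 + 969 × $41.25) ÷ 60 = $1766.19.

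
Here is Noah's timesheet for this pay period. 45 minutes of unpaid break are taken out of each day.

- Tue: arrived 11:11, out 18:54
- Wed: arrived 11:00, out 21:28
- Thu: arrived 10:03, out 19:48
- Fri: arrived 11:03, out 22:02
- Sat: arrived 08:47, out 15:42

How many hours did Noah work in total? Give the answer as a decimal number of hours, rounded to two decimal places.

Tue: 11:11–18:54 = 7 h 43 min; less 45 min break → 6 h 58 min
Wed: 11:00–21:28 = 10 h 28 min; less 45 min break → 9 h 43 min
Thu: 10:03–19:48 = 9 h 45 min; less 45 min break → 9 h 0 min
Fri: 11:03–22:02 = 10 h 59 min; less 45 min break → 10 h 14 min
Sat: 08:47–15:42 = 6 h 55 min; less 45 min break → 6 h 10 min
Total: 6 h 58 min + 9 h 43 min + 9 h 0 min + 10 h 14 min + 6 h 10 min = 42 h 5 min.

42.08 hours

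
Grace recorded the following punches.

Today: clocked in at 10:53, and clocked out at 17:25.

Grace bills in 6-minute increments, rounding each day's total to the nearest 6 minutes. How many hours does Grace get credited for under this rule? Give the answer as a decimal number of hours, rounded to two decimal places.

6.50 hours

Today: 10:53–17:25 = 6 h 32 min → rounds to 6 h 30 min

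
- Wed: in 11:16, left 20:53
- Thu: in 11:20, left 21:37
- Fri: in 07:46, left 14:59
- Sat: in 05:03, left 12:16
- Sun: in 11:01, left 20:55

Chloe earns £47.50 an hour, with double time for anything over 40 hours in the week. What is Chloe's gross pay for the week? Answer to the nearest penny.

£2302.17

Wed: 11:16–20:53 = 9 h 37 min
Thu: 11:20–21:37 = 10 h 17 min
Fri: 07:46–14:59 = 7 h 13 min
Sat: 05:03–12:16 = 7 h 13 min
Sun: 11:01–20:55 = 9 h 54 min
Total worked: 44 h 14 min = 2654 min.
Regular 40 h 0 min = 2400 min at £47.50/h; overtime 4 h 14 min = 254 min at £95.00/h.
Pay = (2400 × £47.50 + 254 × £95.00) ÷ 60 = £2302.17.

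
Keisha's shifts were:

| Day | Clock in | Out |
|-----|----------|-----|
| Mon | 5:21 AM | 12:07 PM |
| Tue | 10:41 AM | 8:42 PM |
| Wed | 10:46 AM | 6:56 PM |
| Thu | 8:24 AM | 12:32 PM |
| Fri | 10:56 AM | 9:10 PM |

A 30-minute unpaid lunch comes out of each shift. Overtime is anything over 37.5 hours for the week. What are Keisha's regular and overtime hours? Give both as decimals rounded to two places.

Mon: 5:21 AM–12:07 PM = 6 h 46 min; less 30 min break → 6 h 16 min
Tue: 10:41 AM–8:42 PM = 10 h 1 min; less 30 min break → 9 h 31 min
Wed: 10:46 AM–6:56 PM = 8 h 10 min; less 30 min break → 7 h 40 min
Thu: 8:24 AM–12:32 PM = 4 h 8 min; less 30 min break → 3 h 38 min
Fri: 10:56 AM–9:10 PM = 10 h 14 min; less 30 min break → 9 h 44 min
Total worked: 36 h 49 min = 36.82 h.
Threshold 37.5 h → overtime 0 h 0 min, regular 36 h 49 min.

Regular 36.82 hours, overtime 0.00 hours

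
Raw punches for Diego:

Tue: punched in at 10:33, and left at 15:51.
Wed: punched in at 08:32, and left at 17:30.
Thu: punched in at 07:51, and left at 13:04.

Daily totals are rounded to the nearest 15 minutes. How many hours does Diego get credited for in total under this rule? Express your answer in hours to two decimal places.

Tue: 10:33–15:51 = 5 h 18 min → rounds to 5 h 15 min
Wed: 08:32–17:30 = 8 h 58 min → rounds to 9 h 0 min
Thu: 07:51–13:04 = 5 h 13 min → rounds to 5 h 15 min
Total credited: 19 h 30 min.

19.50 hours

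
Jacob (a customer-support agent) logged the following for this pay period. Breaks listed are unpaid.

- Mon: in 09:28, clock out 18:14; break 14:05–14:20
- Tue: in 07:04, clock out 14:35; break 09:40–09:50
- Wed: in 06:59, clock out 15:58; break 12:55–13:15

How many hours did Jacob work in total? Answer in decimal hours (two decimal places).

Mon: 09:28–18:14 = 8 h 46 min; less 15 min break → 8 h 31 min
Tue: 07:04–14:35 = 7 h 31 min; less 10 min break → 7 h 21 min
Wed: 06:59–15:58 = 8 h 59 min; less 20 min break → 8 h 39 min
Total: 8 h 31 min + 7 h 21 min + 8 h 39 min = 24 h 31 min.

24.52 hours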